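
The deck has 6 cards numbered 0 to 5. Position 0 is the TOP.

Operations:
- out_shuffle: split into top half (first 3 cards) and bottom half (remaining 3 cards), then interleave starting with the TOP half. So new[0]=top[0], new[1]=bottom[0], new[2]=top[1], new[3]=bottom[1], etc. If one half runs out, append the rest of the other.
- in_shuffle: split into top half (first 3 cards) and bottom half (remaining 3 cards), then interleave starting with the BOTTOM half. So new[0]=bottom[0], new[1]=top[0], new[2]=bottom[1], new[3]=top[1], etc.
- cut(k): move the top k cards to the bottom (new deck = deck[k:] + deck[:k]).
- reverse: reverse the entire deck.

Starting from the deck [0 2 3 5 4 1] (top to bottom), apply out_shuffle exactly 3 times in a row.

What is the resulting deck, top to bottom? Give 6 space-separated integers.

After op 1 (out_shuffle): [0 5 2 4 3 1]
After op 2 (out_shuffle): [0 4 5 3 2 1]
After op 3 (out_shuffle): [0 3 4 2 5 1]

Answer: 0 3 4 2 5 1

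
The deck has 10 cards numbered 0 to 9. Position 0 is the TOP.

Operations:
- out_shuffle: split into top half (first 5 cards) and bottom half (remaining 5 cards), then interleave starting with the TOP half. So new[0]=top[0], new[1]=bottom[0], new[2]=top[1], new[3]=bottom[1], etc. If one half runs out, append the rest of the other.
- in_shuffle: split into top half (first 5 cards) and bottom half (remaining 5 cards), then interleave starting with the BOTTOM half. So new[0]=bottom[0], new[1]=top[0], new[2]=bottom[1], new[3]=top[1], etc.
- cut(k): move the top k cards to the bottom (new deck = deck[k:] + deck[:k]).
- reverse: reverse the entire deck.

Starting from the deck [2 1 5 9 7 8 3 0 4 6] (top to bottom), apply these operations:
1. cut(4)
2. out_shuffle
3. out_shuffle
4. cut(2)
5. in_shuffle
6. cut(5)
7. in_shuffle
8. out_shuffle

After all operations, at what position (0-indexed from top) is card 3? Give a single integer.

Answer: 8

Derivation:
After op 1 (cut(4)): [7 8 3 0 4 6 2 1 5 9]
After op 2 (out_shuffle): [7 6 8 2 3 1 0 5 4 9]
After op 3 (out_shuffle): [7 1 6 0 8 5 2 4 3 9]
After op 4 (cut(2)): [6 0 8 5 2 4 3 9 7 1]
After op 5 (in_shuffle): [4 6 3 0 9 8 7 5 1 2]
After op 6 (cut(5)): [8 7 5 1 2 4 6 3 0 9]
After op 7 (in_shuffle): [4 8 6 7 3 5 0 1 9 2]
After op 8 (out_shuffle): [4 5 8 0 6 1 7 9 3 2]
Card 3 is at position 8.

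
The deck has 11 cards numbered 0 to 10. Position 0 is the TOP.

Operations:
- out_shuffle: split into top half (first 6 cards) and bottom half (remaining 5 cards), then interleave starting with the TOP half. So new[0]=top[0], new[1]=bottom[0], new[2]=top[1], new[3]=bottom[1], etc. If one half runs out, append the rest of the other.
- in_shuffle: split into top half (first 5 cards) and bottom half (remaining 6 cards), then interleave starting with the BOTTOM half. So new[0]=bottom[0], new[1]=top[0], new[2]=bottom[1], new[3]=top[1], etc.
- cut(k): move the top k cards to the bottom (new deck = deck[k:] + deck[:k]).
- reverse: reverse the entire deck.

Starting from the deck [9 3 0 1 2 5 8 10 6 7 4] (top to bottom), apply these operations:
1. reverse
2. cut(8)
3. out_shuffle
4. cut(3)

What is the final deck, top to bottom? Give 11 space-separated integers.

Answer: 8 9 5 4 2 7 1 6 0 10 3

Derivation:
After op 1 (reverse): [4 7 6 10 8 5 2 1 0 3 9]
After op 2 (cut(8)): [0 3 9 4 7 6 10 8 5 2 1]
After op 3 (out_shuffle): [0 10 3 8 9 5 4 2 7 1 6]
After op 4 (cut(3)): [8 9 5 4 2 7 1 6 0 10 3]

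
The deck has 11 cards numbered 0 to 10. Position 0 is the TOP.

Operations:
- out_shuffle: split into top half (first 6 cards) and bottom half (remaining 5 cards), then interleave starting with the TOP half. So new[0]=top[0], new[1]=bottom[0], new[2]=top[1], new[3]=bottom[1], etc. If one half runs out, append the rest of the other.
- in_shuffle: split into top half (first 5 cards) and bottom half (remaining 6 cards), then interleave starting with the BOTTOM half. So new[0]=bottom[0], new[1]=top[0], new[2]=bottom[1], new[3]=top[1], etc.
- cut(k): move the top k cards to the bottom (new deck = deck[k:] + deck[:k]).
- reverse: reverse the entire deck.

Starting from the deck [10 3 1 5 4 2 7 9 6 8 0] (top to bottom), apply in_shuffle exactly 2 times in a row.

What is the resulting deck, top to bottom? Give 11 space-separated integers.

Answer: 1 2 6 10 5 7 8 3 4 9 0

Derivation:
After op 1 (in_shuffle): [2 10 7 3 9 1 6 5 8 4 0]
After op 2 (in_shuffle): [1 2 6 10 5 7 8 3 4 9 0]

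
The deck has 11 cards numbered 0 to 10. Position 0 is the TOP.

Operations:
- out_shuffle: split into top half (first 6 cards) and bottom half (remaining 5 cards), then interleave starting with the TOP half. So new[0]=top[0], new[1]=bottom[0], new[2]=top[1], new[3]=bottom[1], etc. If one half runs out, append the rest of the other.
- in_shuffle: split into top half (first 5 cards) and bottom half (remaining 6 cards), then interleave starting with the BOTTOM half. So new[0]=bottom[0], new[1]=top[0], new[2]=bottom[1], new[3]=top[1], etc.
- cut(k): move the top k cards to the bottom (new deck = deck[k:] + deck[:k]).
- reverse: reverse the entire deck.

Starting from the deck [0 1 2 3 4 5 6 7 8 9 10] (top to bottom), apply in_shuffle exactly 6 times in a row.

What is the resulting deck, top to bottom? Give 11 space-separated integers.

After op 1 (in_shuffle): [5 0 6 1 7 2 8 3 9 4 10]
After op 2 (in_shuffle): [2 5 8 0 3 6 9 1 4 7 10]
After op 3 (in_shuffle): [6 2 9 5 1 8 4 0 7 3 10]
After op 4 (in_shuffle): [8 6 4 2 0 9 7 5 3 1 10]
After op 5 (in_shuffle): [9 8 7 6 5 4 3 2 1 0 10]
After op 6 (in_shuffle): [4 9 3 8 2 7 1 6 0 5 10]

Answer: 4 9 3 8 2 7 1 6 0 5 10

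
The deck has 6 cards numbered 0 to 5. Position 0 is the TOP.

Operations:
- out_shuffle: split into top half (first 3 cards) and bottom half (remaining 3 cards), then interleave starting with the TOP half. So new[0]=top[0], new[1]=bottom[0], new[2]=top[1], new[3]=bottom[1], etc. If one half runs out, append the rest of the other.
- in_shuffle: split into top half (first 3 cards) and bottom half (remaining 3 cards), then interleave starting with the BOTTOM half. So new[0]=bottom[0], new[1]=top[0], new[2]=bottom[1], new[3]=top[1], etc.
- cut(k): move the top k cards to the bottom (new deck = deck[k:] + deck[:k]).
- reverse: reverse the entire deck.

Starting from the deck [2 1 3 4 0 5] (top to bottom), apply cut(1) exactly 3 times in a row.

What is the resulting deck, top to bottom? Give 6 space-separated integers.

After op 1 (cut(1)): [1 3 4 0 5 2]
After op 2 (cut(1)): [3 4 0 5 2 1]
After op 3 (cut(1)): [4 0 5 2 1 3]

Answer: 4 0 5 2 1 3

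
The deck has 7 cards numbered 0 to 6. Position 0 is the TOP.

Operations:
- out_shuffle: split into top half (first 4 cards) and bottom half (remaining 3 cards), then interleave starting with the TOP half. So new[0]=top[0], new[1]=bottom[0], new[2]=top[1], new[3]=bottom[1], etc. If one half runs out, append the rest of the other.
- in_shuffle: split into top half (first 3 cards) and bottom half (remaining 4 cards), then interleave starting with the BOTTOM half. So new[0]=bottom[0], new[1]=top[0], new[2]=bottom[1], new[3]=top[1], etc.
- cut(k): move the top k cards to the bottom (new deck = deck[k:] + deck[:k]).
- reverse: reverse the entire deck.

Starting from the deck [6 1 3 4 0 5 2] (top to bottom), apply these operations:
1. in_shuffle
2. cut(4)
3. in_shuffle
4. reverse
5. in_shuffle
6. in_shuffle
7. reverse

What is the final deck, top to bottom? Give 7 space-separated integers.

After op 1 (in_shuffle): [4 6 0 1 5 3 2]
After op 2 (cut(4)): [5 3 2 4 6 0 1]
After op 3 (in_shuffle): [4 5 6 3 0 2 1]
After op 4 (reverse): [1 2 0 3 6 5 4]
After op 5 (in_shuffle): [3 1 6 2 5 0 4]
After op 6 (in_shuffle): [2 3 5 1 0 6 4]
After op 7 (reverse): [4 6 0 1 5 3 2]

Answer: 4 6 0 1 5 3 2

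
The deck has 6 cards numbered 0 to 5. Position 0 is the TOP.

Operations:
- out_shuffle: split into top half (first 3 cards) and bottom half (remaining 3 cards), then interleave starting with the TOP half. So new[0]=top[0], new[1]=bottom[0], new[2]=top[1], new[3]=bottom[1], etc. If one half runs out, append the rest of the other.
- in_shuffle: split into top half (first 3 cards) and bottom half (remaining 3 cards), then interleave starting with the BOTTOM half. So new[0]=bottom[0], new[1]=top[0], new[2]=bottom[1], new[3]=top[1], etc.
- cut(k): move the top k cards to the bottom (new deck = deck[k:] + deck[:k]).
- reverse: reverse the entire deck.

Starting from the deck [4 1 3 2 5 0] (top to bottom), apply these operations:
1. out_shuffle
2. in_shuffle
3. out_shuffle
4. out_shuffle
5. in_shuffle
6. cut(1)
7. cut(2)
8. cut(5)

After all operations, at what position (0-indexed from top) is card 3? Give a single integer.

After op 1 (out_shuffle): [4 2 1 5 3 0]
After op 2 (in_shuffle): [5 4 3 2 0 1]
After op 3 (out_shuffle): [5 2 4 0 3 1]
After op 4 (out_shuffle): [5 0 2 3 4 1]
After op 5 (in_shuffle): [3 5 4 0 1 2]
After op 6 (cut(1)): [5 4 0 1 2 3]
After op 7 (cut(2)): [0 1 2 3 5 4]
After op 8 (cut(5)): [4 0 1 2 3 5]
Card 3 is at position 4.

Answer: 4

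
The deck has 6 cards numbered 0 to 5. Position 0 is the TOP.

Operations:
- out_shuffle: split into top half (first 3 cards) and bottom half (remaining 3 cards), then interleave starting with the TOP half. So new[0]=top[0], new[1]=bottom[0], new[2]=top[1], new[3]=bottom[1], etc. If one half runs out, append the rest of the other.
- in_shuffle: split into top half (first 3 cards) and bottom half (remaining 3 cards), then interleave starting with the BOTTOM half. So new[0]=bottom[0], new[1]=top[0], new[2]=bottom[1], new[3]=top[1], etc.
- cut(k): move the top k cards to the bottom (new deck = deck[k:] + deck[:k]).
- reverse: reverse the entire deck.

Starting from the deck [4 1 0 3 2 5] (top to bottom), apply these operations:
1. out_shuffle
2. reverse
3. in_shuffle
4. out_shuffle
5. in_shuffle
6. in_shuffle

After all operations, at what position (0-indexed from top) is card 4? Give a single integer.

After op 1 (out_shuffle): [4 3 1 2 0 5]
After op 2 (reverse): [5 0 2 1 3 4]
After op 3 (in_shuffle): [1 5 3 0 4 2]
After op 4 (out_shuffle): [1 0 5 4 3 2]
After op 5 (in_shuffle): [4 1 3 0 2 5]
After op 6 (in_shuffle): [0 4 2 1 5 3]
Card 4 is at position 1.

Answer: 1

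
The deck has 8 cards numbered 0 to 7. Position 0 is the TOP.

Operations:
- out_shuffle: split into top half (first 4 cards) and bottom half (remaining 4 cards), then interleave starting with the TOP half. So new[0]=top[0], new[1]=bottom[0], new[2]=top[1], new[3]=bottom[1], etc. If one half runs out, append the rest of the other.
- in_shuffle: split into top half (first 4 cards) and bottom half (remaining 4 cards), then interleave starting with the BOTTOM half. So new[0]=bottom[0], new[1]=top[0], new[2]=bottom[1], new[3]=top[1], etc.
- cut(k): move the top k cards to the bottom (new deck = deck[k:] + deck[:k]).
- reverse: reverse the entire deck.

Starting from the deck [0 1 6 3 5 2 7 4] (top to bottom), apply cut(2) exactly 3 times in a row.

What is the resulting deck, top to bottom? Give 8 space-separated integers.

After op 1 (cut(2)): [6 3 5 2 7 4 0 1]
After op 2 (cut(2)): [5 2 7 4 0 1 6 3]
After op 3 (cut(2)): [7 4 0 1 6 3 5 2]

Answer: 7 4 0 1 6 3 5 2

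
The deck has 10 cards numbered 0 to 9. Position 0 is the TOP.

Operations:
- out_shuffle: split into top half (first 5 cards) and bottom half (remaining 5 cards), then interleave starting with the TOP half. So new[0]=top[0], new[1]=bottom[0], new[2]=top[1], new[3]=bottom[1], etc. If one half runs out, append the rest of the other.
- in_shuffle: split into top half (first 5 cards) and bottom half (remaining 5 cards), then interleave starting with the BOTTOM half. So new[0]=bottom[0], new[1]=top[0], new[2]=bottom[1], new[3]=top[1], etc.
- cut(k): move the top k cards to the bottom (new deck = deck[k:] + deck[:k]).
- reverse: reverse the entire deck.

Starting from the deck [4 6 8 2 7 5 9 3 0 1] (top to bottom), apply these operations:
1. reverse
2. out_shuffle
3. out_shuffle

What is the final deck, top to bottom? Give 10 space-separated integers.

Answer: 1 8 7 9 0 6 2 5 3 4

Derivation:
After op 1 (reverse): [1 0 3 9 5 7 2 8 6 4]
After op 2 (out_shuffle): [1 7 0 2 3 8 9 6 5 4]
After op 3 (out_shuffle): [1 8 7 9 0 6 2 5 3 4]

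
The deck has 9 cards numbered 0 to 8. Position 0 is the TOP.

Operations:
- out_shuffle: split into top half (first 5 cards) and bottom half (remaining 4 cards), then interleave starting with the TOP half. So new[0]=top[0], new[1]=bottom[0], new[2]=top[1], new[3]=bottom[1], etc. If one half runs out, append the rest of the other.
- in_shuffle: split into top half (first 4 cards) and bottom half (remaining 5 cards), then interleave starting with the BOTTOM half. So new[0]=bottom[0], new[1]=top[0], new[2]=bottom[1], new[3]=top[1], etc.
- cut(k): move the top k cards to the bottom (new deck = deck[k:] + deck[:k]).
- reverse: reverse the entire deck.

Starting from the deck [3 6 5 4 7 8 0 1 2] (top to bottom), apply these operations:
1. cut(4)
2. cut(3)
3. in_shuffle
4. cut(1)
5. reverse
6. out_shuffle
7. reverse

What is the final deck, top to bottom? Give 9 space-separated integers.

After op 1 (cut(4)): [7 8 0 1 2 3 6 5 4]
After op 2 (cut(3)): [1 2 3 6 5 4 7 8 0]
After op 3 (in_shuffle): [5 1 4 2 7 3 8 6 0]
After op 4 (cut(1)): [1 4 2 7 3 8 6 0 5]
After op 5 (reverse): [5 0 6 8 3 7 2 4 1]
After op 6 (out_shuffle): [5 7 0 2 6 4 8 1 3]
After op 7 (reverse): [3 1 8 4 6 2 0 7 5]

Answer: 3 1 8 4 6 2 0 7 5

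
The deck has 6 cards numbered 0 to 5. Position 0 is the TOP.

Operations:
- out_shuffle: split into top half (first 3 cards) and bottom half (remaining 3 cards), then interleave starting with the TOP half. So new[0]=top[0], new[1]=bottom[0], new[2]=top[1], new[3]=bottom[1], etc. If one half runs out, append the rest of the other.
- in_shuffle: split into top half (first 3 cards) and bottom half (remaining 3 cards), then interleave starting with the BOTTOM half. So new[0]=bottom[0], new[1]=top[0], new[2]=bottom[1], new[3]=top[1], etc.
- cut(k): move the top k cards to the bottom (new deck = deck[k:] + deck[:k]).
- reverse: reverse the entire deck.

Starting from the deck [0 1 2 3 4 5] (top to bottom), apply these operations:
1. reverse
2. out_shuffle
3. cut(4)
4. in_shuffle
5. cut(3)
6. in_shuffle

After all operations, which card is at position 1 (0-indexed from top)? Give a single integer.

Answer: 0

Derivation:
After op 1 (reverse): [5 4 3 2 1 0]
After op 2 (out_shuffle): [5 2 4 1 3 0]
After op 3 (cut(4)): [3 0 5 2 4 1]
After op 4 (in_shuffle): [2 3 4 0 1 5]
After op 5 (cut(3)): [0 1 5 2 3 4]
After op 6 (in_shuffle): [2 0 3 1 4 5]
Position 1: card 0.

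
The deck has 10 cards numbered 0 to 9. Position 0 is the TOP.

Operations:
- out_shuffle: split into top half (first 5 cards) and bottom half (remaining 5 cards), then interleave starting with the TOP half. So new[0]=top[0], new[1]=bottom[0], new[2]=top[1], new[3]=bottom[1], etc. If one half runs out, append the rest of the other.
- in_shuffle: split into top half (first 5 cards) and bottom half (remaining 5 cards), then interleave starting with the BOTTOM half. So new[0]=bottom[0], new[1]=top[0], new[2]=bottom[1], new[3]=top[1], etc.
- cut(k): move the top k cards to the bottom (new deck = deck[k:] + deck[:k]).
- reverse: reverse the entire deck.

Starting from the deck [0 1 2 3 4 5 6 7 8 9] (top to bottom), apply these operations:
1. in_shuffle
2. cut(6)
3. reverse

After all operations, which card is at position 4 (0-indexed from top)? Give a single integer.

After op 1 (in_shuffle): [5 0 6 1 7 2 8 3 9 4]
After op 2 (cut(6)): [8 3 9 4 5 0 6 1 7 2]
After op 3 (reverse): [2 7 1 6 0 5 4 9 3 8]
Position 4: card 0.

Answer: 0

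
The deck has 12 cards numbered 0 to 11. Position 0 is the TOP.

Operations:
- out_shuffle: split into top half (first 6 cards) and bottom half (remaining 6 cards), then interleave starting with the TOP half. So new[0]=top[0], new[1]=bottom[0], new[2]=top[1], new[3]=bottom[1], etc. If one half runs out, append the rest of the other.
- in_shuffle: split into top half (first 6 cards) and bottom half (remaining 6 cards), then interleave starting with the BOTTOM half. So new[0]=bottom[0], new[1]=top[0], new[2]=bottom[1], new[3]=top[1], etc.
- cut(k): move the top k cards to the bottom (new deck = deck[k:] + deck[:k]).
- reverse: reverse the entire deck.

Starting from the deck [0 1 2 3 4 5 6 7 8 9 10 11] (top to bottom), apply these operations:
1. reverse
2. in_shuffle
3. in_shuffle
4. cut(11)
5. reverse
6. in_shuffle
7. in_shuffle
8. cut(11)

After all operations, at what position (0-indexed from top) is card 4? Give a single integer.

Answer: 11

Derivation:
After op 1 (reverse): [11 10 9 8 7 6 5 4 3 2 1 0]
After op 2 (in_shuffle): [5 11 4 10 3 9 2 8 1 7 0 6]
After op 3 (in_shuffle): [2 5 8 11 1 4 7 10 0 3 6 9]
After op 4 (cut(11)): [9 2 5 8 11 1 4 7 10 0 3 6]
After op 5 (reverse): [6 3 0 10 7 4 1 11 8 5 2 9]
After op 6 (in_shuffle): [1 6 11 3 8 0 5 10 2 7 9 4]
After op 7 (in_shuffle): [5 1 10 6 2 11 7 3 9 8 4 0]
After op 8 (cut(11)): [0 5 1 10 6 2 11 7 3 9 8 4]
Card 4 is at position 11.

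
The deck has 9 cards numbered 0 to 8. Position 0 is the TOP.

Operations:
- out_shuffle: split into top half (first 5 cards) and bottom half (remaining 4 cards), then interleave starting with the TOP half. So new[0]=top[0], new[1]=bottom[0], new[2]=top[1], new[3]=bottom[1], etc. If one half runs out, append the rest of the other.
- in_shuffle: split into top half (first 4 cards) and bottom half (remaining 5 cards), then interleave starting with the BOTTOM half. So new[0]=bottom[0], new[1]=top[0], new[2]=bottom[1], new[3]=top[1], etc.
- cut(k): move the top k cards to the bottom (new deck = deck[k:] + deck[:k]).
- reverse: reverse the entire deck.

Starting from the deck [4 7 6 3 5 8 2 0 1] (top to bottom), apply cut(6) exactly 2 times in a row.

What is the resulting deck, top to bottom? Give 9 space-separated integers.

After op 1 (cut(6)): [2 0 1 4 7 6 3 5 8]
After op 2 (cut(6)): [3 5 8 2 0 1 4 7 6]

Answer: 3 5 8 2 0 1 4 7 6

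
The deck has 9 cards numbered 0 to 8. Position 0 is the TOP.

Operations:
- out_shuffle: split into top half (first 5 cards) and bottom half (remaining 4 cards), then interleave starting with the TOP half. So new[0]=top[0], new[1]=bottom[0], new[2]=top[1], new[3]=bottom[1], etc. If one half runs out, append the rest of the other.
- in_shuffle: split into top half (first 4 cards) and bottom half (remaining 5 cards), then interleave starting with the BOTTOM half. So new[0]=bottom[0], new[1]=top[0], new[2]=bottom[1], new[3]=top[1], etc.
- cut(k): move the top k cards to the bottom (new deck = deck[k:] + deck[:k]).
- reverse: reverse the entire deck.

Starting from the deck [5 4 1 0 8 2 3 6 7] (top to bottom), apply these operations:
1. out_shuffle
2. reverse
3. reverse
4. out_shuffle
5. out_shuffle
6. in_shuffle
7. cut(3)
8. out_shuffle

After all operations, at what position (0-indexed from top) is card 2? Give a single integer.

Answer: 3

Derivation:
After op 1 (out_shuffle): [5 2 4 3 1 6 0 7 8]
After op 2 (reverse): [8 7 0 6 1 3 4 2 5]
After op 3 (reverse): [5 2 4 3 1 6 0 7 8]
After op 4 (out_shuffle): [5 6 2 0 4 7 3 8 1]
After op 5 (out_shuffle): [5 7 6 3 2 8 0 1 4]
After op 6 (in_shuffle): [2 5 8 7 0 6 1 3 4]
After op 7 (cut(3)): [7 0 6 1 3 4 2 5 8]
After op 8 (out_shuffle): [7 4 0 2 6 5 1 8 3]
Card 2 is at position 3.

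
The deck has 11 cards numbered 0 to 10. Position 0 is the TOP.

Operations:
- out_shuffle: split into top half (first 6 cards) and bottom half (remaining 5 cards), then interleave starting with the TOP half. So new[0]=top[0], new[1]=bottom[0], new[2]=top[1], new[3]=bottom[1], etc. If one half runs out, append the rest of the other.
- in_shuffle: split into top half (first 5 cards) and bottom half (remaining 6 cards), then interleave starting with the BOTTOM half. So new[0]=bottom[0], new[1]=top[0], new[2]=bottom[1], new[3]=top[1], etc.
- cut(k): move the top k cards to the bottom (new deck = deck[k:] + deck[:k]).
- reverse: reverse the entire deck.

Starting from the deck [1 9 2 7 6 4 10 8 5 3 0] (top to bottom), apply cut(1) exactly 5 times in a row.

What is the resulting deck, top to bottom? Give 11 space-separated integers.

Answer: 4 10 8 5 3 0 1 9 2 7 6

Derivation:
After op 1 (cut(1)): [9 2 7 6 4 10 8 5 3 0 1]
After op 2 (cut(1)): [2 7 6 4 10 8 5 3 0 1 9]
After op 3 (cut(1)): [7 6 4 10 8 5 3 0 1 9 2]
After op 4 (cut(1)): [6 4 10 8 5 3 0 1 9 2 7]
After op 5 (cut(1)): [4 10 8 5 3 0 1 9 2 7 6]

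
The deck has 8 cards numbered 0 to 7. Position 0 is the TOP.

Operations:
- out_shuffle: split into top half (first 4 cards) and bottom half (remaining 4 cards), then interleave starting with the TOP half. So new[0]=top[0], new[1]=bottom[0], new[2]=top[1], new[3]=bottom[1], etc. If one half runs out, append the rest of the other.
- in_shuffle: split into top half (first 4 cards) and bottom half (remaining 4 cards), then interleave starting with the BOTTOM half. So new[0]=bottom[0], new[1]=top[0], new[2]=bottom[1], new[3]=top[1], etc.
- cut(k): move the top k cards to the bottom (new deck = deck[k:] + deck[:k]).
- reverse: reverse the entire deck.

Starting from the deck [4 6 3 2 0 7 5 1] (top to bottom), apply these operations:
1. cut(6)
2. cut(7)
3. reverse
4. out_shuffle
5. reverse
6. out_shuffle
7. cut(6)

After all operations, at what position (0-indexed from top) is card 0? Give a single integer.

Answer: 1

Derivation:
After op 1 (cut(6)): [5 1 4 6 3 2 0 7]
After op 2 (cut(7)): [7 5 1 4 6 3 2 0]
After op 3 (reverse): [0 2 3 6 4 1 5 7]
After op 4 (out_shuffle): [0 4 2 1 3 5 6 7]
After op 5 (reverse): [7 6 5 3 1 2 4 0]
After op 6 (out_shuffle): [7 1 6 2 5 4 3 0]
After op 7 (cut(6)): [3 0 7 1 6 2 5 4]
Card 0 is at position 1.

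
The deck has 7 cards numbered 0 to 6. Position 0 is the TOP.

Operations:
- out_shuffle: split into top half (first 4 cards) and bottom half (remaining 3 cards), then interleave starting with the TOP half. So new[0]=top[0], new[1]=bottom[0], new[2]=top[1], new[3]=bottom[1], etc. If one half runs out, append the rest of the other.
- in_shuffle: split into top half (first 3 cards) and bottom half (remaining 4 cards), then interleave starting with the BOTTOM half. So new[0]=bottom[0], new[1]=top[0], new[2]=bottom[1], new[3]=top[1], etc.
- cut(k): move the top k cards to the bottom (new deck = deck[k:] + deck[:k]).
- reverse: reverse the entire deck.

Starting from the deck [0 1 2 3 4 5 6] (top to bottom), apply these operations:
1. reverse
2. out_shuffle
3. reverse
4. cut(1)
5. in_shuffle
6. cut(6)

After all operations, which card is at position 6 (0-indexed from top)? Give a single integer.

Answer: 1

Derivation:
After op 1 (reverse): [6 5 4 3 2 1 0]
After op 2 (out_shuffle): [6 2 5 1 4 0 3]
After op 3 (reverse): [3 0 4 1 5 2 6]
After op 4 (cut(1)): [0 4 1 5 2 6 3]
After op 5 (in_shuffle): [5 0 2 4 6 1 3]
After op 6 (cut(6)): [3 5 0 2 4 6 1]
Position 6: card 1.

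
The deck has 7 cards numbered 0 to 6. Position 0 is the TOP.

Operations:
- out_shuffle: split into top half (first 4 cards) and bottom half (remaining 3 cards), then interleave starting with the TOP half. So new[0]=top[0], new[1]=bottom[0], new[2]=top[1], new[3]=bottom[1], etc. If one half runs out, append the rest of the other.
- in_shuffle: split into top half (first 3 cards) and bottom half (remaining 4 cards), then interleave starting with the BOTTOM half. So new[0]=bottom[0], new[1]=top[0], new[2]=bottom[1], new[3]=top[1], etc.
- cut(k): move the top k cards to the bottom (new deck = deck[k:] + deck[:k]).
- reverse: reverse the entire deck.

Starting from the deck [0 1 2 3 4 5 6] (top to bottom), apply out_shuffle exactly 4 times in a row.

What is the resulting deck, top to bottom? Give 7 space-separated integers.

Answer: 0 4 1 5 2 6 3

Derivation:
After op 1 (out_shuffle): [0 4 1 5 2 6 3]
After op 2 (out_shuffle): [0 2 4 6 1 3 5]
After op 3 (out_shuffle): [0 1 2 3 4 5 6]
After op 4 (out_shuffle): [0 4 1 5 2 6 3]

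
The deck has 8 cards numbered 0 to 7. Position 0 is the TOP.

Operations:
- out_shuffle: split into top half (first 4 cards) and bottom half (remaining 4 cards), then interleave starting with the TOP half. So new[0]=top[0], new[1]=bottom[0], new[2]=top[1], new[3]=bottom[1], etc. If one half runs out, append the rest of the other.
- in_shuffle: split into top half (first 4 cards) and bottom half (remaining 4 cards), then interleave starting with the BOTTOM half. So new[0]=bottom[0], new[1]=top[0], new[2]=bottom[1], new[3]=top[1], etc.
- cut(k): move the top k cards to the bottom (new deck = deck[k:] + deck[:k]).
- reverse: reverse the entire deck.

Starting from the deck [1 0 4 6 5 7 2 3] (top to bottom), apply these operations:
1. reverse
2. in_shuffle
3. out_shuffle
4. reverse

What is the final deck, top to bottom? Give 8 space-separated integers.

After op 1 (reverse): [3 2 7 5 6 4 0 1]
After op 2 (in_shuffle): [6 3 4 2 0 7 1 5]
After op 3 (out_shuffle): [6 0 3 7 4 1 2 5]
After op 4 (reverse): [5 2 1 4 7 3 0 6]

Answer: 5 2 1 4 7 3 0 6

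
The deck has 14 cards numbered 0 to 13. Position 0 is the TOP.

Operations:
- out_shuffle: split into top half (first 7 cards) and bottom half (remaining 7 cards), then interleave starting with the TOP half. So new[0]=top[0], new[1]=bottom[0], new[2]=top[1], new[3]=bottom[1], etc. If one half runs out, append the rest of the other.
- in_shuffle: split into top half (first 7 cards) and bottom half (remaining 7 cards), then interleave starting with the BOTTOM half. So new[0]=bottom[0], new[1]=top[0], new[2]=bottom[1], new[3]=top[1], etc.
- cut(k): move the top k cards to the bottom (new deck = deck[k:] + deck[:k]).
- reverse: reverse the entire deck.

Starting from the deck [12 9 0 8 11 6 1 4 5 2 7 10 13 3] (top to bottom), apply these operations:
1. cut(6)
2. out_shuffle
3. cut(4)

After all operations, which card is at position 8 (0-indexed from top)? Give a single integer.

After op 1 (cut(6)): [1 4 5 2 7 10 13 3 12 9 0 8 11 6]
After op 2 (out_shuffle): [1 3 4 12 5 9 2 0 7 8 10 11 13 6]
After op 3 (cut(4)): [5 9 2 0 7 8 10 11 13 6 1 3 4 12]
Position 8: card 13.

Answer: 13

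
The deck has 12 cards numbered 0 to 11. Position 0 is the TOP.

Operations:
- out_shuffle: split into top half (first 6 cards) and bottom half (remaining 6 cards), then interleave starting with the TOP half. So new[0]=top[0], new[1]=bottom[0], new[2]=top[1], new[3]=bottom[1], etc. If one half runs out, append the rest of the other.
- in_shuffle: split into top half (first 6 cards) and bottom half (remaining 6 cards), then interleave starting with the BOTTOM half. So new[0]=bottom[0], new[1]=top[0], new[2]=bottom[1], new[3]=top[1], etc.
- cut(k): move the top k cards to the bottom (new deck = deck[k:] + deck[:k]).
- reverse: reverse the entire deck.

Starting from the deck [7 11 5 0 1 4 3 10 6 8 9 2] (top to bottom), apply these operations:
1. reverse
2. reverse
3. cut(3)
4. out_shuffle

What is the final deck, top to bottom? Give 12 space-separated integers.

Answer: 0 8 1 9 4 2 3 7 10 11 6 5

Derivation:
After op 1 (reverse): [2 9 8 6 10 3 4 1 0 5 11 7]
After op 2 (reverse): [7 11 5 0 1 4 3 10 6 8 9 2]
After op 3 (cut(3)): [0 1 4 3 10 6 8 9 2 7 11 5]
After op 4 (out_shuffle): [0 8 1 9 4 2 3 7 10 11 6 5]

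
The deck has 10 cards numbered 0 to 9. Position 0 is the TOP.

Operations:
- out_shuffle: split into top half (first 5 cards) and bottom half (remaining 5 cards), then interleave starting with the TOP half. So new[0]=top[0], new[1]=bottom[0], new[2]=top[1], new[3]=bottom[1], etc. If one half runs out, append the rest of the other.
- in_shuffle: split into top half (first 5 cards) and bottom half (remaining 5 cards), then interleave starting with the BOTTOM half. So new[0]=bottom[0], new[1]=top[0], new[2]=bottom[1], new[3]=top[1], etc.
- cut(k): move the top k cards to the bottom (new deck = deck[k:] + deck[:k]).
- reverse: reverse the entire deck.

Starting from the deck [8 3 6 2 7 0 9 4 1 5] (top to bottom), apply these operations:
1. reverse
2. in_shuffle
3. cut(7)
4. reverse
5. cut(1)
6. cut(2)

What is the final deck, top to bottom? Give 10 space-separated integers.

Answer: 1 2 5 7 0 8 9 3 4 6

Derivation:
After op 1 (reverse): [5 1 4 9 0 7 2 6 3 8]
After op 2 (in_shuffle): [7 5 2 1 6 4 3 9 8 0]
After op 3 (cut(7)): [9 8 0 7 5 2 1 6 4 3]
After op 4 (reverse): [3 4 6 1 2 5 7 0 8 9]
After op 5 (cut(1)): [4 6 1 2 5 7 0 8 9 3]
After op 6 (cut(2)): [1 2 5 7 0 8 9 3 4 6]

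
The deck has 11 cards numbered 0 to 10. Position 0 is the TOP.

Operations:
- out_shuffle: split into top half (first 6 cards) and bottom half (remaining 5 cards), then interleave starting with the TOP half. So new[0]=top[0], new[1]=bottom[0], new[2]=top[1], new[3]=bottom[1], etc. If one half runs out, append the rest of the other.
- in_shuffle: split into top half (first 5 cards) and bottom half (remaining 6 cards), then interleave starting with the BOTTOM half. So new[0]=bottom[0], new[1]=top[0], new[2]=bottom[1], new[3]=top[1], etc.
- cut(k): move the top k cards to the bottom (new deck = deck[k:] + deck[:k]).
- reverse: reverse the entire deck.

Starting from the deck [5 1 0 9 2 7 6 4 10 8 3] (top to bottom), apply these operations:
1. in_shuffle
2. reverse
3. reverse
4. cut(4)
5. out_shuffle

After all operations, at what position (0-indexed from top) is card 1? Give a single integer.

After op 1 (in_shuffle): [7 5 6 1 4 0 10 9 8 2 3]
After op 2 (reverse): [3 2 8 9 10 0 4 1 6 5 7]
After op 3 (reverse): [7 5 6 1 4 0 10 9 8 2 3]
After op 4 (cut(4)): [4 0 10 9 8 2 3 7 5 6 1]
After op 5 (out_shuffle): [4 3 0 7 10 5 9 6 8 1 2]
Card 1 is at position 9.

Answer: 9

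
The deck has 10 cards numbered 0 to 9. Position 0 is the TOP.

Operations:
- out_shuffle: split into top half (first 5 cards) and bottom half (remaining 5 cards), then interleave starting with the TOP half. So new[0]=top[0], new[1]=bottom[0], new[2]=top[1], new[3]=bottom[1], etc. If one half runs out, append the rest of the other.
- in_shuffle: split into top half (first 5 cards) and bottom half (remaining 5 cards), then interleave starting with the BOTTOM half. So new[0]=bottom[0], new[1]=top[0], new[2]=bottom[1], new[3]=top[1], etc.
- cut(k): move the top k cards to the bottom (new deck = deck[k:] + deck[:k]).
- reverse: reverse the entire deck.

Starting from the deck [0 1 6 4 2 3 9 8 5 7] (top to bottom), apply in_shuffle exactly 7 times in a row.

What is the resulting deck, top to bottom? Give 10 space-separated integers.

After op 1 (in_shuffle): [3 0 9 1 8 6 5 4 7 2]
After op 2 (in_shuffle): [6 3 5 0 4 9 7 1 2 8]
After op 3 (in_shuffle): [9 6 7 3 1 5 2 0 8 4]
After op 4 (in_shuffle): [5 9 2 6 0 7 8 3 4 1]
After op 5 (in_shuffle): [7 5 8 9 3 2 4 6 1 0]
After op 6 (in_shuffle): [2 7 4 5 6 8 1 9 0 3]
After op 7 (in_shuffle): [8 2 1 7 9 4 0 5 3 6]

Answer: 8 2 1 7 9 4 0 5 3 6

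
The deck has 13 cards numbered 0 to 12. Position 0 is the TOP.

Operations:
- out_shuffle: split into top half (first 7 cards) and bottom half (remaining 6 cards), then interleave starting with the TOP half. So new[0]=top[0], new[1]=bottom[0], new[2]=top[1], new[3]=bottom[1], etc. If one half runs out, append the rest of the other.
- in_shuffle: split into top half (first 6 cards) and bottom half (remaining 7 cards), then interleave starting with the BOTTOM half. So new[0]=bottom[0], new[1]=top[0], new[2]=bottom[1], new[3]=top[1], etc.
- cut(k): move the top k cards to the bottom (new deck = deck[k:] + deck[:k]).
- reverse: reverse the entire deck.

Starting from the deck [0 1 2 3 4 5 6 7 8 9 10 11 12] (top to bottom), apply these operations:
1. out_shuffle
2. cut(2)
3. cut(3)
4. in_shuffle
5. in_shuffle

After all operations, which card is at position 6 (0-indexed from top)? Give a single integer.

Answer: 11

Derivation:
After op 1 (out_shuffle): [0 7 1 8 2 9 3 10 4 11 5 12 6]
After op 2 (cut(2)): [1 8 2 9 3 10 4 11 5 12 6 0 7]
After op 3 (cut(3)): [9 3 10 4 11 5 12 6 0 7 1 8 2]
After op 4 (in_shuffle): [12 9 6 3 0 10 7 4 1 11 8 5 2]
After op 5 (in_shuffle): [7 12 4 9 1 6 11 3 8 0 5 10 2]
Position 6: card 11.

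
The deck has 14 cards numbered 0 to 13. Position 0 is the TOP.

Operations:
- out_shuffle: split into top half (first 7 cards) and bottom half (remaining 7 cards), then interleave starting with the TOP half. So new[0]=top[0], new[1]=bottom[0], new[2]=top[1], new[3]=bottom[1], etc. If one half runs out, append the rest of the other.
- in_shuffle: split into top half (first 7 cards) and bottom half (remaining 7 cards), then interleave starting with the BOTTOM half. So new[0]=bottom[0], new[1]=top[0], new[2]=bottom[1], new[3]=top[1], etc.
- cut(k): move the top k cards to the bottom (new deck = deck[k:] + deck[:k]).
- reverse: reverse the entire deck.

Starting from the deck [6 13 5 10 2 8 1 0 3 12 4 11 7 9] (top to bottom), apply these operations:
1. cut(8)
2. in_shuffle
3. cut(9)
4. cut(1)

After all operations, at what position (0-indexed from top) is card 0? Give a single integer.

After op 1 (cut(8)): [3 12 4 11 7 9 6 13 5 10 2 8 1 0]
After op 2 (in_shuffle): [13 3 5 12 10 4 2 11 8 7 1 9 0 6]
After op 3 (cut(9)): [7 1 9 0 6 13 3 5 12 10 4 2 11 8]
After op 4 (cut(1)): [1 9 0 6 13 3 5 12 10 4 2 11 8 7]
Card 0 is at position 2.

Answer: 2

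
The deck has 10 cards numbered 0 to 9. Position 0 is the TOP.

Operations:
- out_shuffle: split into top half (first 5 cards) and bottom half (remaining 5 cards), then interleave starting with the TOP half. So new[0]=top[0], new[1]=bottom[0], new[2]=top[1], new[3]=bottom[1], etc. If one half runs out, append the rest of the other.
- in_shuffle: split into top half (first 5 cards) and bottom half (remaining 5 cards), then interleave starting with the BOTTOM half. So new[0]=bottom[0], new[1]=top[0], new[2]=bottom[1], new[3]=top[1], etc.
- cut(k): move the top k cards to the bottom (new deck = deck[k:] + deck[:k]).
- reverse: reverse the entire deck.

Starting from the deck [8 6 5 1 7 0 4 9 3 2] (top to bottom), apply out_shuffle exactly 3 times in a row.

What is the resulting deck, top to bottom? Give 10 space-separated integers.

After op 1 (out_shuffle): [8 0 6 4 5 9 1 3 7 2]
After op 2 (out_shuffle): [8 9 0 1 6 3 4 7 5 2]
After op 3 (out_shuffle): [8 3 9 4 0 7 1 5 6 2]

Answer: 8 3 9 4 0 7 1 5 6 2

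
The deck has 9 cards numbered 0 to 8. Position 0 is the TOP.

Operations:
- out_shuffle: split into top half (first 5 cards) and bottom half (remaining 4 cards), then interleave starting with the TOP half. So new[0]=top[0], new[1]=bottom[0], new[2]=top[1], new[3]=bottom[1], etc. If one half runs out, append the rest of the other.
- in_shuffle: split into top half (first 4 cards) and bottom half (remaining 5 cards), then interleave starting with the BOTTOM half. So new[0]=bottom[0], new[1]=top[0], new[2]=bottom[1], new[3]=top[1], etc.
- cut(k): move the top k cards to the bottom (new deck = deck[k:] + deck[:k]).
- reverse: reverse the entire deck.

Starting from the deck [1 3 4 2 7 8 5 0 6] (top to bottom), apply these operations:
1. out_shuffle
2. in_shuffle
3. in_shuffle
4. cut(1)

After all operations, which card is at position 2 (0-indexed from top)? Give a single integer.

After op 1 (out_shuffle): [1 8 3 5 4 0 2 6 7]
After op 2 (in_shuffle): [4 1 0 8 2 3 6 5 7]
After op 3 (in_shuffle): [2 4 3 1 6 0 5 8 7]
After op 4 (cut(1)): [4 3 1 6 0 5 8 7 2]
Position 2: card 1.

Answer: 1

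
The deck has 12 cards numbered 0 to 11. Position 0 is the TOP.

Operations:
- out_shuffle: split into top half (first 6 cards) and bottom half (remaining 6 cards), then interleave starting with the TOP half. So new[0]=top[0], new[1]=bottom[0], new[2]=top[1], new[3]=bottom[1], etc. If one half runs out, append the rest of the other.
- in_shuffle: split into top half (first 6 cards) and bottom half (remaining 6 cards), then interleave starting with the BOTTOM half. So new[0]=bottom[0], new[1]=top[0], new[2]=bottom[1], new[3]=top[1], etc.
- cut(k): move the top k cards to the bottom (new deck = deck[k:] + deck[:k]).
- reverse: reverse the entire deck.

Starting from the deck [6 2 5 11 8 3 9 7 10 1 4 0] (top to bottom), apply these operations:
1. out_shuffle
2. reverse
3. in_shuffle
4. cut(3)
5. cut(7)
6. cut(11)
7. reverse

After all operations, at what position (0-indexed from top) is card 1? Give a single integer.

After op 1 (out_shuffle): [6 9 2 7 5 10 11 1 8 4 3 0]
After op 2 (reverse): [0 3 4 8 1 11 10 5 7 2 9 6]
After op 3 (in_shuffle): [10 0 5 3 7 4 2 8 9 1 6 11]
After op 4 (cut(3)): [3 7 4 2 8 9 1 6 11 10 0 5]
After op 5 (cut(7)): [6 11 10 0 5 3 7 4 2 8 9 1]
After op 6 (cut(11)): [1 6 11 10 0 5 3 7 4 2 8 9]
After op 7 (reverse): [9 8 2 4 7 3 5 0 10 11 6 1]
Card 1 is at position 11.

Answer: 11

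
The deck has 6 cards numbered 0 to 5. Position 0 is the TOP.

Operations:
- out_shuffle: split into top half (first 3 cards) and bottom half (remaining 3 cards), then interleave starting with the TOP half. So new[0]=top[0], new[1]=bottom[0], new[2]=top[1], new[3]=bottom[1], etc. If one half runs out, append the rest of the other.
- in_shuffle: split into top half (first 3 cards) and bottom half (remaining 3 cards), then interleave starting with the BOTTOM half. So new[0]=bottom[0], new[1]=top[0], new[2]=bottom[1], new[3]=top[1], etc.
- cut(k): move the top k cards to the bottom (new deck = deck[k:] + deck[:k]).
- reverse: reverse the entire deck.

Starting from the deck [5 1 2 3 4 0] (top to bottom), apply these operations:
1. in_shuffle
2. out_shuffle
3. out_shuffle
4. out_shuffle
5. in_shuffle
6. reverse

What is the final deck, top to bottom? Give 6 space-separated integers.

Answer: 0 2 4 1 3 5

Derivation:
After op 1 (in_shuffle): [3 5 4 1 0 2]
After op 2 (out_shuffle): [3 1 5 0 4 2]
After op 3 (out_shuffle): [3 0 1 4 5 2]
After op 4 (out_shuffle): [3 4 0 5 1 2]
After op 5 (in_shuffle): [5 3 1 4 2 0]
After op 6 (reverse): [0 2 4 1 3 5]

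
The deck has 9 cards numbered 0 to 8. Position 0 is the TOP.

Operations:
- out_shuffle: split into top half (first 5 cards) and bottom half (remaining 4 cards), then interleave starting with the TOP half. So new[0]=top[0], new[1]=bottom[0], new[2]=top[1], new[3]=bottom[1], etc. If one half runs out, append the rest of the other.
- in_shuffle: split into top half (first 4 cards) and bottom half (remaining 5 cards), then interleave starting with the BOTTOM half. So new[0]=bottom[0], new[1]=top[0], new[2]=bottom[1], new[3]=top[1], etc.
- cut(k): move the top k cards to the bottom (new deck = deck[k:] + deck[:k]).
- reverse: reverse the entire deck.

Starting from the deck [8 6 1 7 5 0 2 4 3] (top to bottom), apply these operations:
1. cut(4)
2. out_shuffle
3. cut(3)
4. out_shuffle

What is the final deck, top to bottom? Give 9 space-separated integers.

Answer: 6 3 2 5 1 8 4 0 7

Derivation:
After op 1 (cut(4)): [5 0 2 4 3 8 6 1 7]
After op 2 (out_shuffle): [5 8 0 6 2 1 4 7 3]
After op 3 (cut(3)): [6 2 1 4 7 3 5 8 0]
After op 4 (out_shuffle): [6 3 2 5 1 8 4 0 7]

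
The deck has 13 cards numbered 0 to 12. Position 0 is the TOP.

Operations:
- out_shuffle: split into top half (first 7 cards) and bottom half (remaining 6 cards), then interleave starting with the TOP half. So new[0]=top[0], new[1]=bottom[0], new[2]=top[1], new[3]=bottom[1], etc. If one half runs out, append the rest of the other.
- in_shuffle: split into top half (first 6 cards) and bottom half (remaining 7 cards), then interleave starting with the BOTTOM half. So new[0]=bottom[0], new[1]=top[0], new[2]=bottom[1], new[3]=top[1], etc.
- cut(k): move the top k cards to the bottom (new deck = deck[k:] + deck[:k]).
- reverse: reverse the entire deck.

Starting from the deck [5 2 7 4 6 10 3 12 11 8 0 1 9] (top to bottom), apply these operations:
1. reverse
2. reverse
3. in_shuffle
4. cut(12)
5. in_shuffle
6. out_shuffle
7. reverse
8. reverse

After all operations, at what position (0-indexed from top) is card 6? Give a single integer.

Answer: 3

Derivation:
After op 1 (reverse): [9 1 0 8 11 12 3 10 6 4 7 2 5]
After op 2 (reverse): [5 2 7 4 6 10 3 12 11 8 0 1 9]
After op 3 (in_shuffle): [3 5 12 2 11 7 8 4 0 6 1 10 9]
After op 4 (cut(12)): [9 3 5 12 2 11 7 8 4 0 6 1 10]
After op 5 (in_shuffle): [7 9 8 3 4 5 0 12 6 2 1 11 10]
After op 6 (out_shuffle): [7 12 9 6 8 2 3 1 4 11 5 10 0]
After op 7 (reverse): [0 10 5 11 4 1 3 2 8 6 9 12 7]
After op 8 (reverse): [7 12 9 6 8 2 3 1 4 11 5 10 0]
Card 6 is at position 3.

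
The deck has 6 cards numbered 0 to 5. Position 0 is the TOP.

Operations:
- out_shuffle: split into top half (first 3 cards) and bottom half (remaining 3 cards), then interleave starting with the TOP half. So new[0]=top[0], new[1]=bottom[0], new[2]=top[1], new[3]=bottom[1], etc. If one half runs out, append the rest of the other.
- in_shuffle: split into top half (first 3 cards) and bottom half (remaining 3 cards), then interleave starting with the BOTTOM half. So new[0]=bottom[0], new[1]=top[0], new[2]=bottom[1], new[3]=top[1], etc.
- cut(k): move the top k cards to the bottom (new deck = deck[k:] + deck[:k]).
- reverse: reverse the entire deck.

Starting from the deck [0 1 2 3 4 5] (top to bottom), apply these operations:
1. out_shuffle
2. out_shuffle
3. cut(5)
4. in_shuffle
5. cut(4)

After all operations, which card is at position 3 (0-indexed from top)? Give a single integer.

After op 1 (out_shuffle): [0 3 1 4 2 5]
After op 2 (out_shuffle): [0 4 3 2 1 5]
After op 3 (cut(5)): [5 0 4 3 2 1]
After op 4 (in_shuffle): [3 5 2 0 1 4]
After op 5 (cut(4)): [1 4 3 5 2 0]
Position 3: card 5.

Answer: 5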